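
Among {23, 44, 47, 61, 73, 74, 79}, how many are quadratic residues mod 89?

(23/89) = -1 → non-residue.
(44/89) = +1 → QR.
(47/89) = +1 → QR.
(61/89) = -1 → non-residue.
(73/89) = +1 → QR.
(74/89) = -1 → non-residue.
(79/89) = +1 → QR.
Total quadratic residues among the 7: 4.

4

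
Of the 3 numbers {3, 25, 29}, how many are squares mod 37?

2

(3/37) = +1 → QR.
(25/37) = +1 → QR.
(29/37) = -1 → non-residue.
Total quadratic residues among the 3: 2.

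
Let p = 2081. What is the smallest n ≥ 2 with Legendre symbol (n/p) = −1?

(2/2081) = +1, so 2 is a residue.
(3/2081) = −1, so 3 is the smallest positive non-residue mod 2081.

3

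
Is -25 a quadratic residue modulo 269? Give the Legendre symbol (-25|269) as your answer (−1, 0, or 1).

First reduce: -25 ≡ 244 (mod 269).
Pull out 2^2: since 269 ≡ 5 (mod 8), (2/269) = -1, so (2/269)^2 = +1.
Reciprocity: 61 ≡ 1 and 269 ≡ 1 (mod 4), so (61/269) = +(269/61).
Reduce top mod 61: now compute (25/61).
Reciprocity: 25 ≡ 1 and 61 ≡ 1 (mod 4), so (25/61) = +(61/25).
Reduce top mod 25: now compute (11/25).
Reciprocity: 11 ≡ 3 and 25 ≡ 1 (mod 4), so (11/25) = +(25/11).
Reduce top mod 11: now compute (3/11).
Reciprocity: 3 ≡ 3 and 11 ≡ 3 (mod 4), so (3/11) = −(11/3).
Reduce top mod 3: now compute (2/3).
Pull out 2: since 3 ≡ 3 (mod 8), (2/3) = -1.
Reached (1/3) = 1. Collecting the sign flips along the way, the symbol is +1.

1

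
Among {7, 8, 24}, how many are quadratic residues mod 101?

(7/101) = -1 → non-residue.
(8/101) = -1 → non-residue.
(24/101) = +1 → QR.
Total quadratic residues among the 3: 1.

1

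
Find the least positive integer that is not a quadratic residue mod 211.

(2/211) = −1, so 2 is the smallest positive non-residue mod 211.

2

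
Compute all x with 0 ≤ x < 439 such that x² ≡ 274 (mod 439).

Since 439 ≡ 3 (mod 4), a square root of 274 is 274^((439+1)/4) = 274^110 mod 439.
Repeated squaring: 274^2≡7, 274^4≡49, 274^8≡206, 274^16≡292, 274^32≡98, 274^64≡385 (mod 439).
274^110 = 274^(64+32+8+4+2) ≡ 65 (mod 439).
Check: 65² = 4225 ≡ 274 (mod 439). The two roots are 65 and 374.

65, 374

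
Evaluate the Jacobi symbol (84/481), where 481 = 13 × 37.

Pull out 2^2: since 481 ≡ 1 (mod 8), (2/481) = +1, so (2/481)^2 = +1.
Reciprocity: 21 ≡ 1 and 481 ≡ 1 (mod 4), so (21/481) = +(481/21).
Reduce top mod 21: now compute (19/21).
Reciprocity: 19 ≡ 3 and 21 ≡ 1 (mod 4), so (19/21) = +(21/19).
Reduce top mod 19: now compute (2/19).
Pull out 2: since 19 ≡ 3 (mod 8), (2/19) = -1.
Reached (1/19) = 1. Collecting the sign flips along the way, the symbol is -1.

-1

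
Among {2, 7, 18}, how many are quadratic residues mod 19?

(2/19) = -1 → non-residue.
(7/19) = +1 → QR.
(18/19) = -1 → non-residue.
Total quadratic residues among the 3: 1.

1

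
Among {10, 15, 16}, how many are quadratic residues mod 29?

(10/29) = -1 → non-residue.
(15/29) = -1 → non-residue.
(16/29) = +1 → QR.
Total quadratic residues among the 3: 1.

1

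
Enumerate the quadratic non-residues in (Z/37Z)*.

2 5 6 8 13 14 15 17 18 19 20 22 23 24 29 31 32 35

Square k = 1,…,18 (k and 37−k give the same square):
1²=1, 2²=4, 3²=9, 4²=16, 5²=25, 6²=36, 7²≡12, 8²≡27, 9²≡7, 10²≡26, 11²≡10, 12²≡33, 13²≡21, 14²≡11, 15²≡3, 16²≡34, 17²≡30, 18²≡28 (mod 37).
The residues are {1, 3, 4, 7, 9, 10, 11, 12, 16, 21, 25, 26, 27, 28, 30, 33, 34, 36}; the non-residues are the remaining 18 nonzero classes.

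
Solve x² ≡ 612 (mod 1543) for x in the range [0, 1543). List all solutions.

173, 1370

Since 1543 ≡ 3 (mod 4), a square root of 612 is 612^((1543+1)/4) = 612^386 mod 1543.
Repeated squaring: 612^2≡1138, 612^4≡467, 612^8≡526, 612^16≡479, 612^32≡1077, 612^64≡1136, 612^128≡548, 612^256≡962 (mod 1543).
612^386 = 612^(256+128+2) ≡ 173 (mod 1543).
Check: 173² = 29929 ≡ 612 (mod 1543). The two roots are 173 and 1370.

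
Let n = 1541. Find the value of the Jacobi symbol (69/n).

0

Reciprocity: 69 ≡ 1 and 1541 ≡ 1 (mod 4), so (69/1541) = +(1541/69).
Reduce top mod 69: now compute (23/69).
Reciprocity: 23 ≡ 3 and 69 ≡ 1 (mod 4), so (23/69) = +(69/23).
Reduce top mod 23: now compute (0/23).
Top reduces to 0: gcd > 1, so the symbol is 0.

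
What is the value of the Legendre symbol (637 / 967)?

-1

Reciprocity: 637 ≡ 1 and 967 ≡ 3 (mod 4), so (637/967) = +(967/637).
Reduce top mod 637: now compute (330/637).
Pull out 2: since 637 ≡ 5 (mod 8), (2/637) = -1.
Reciprocity: 165 ≡ 1 and 637 ≡ 1 (mod 4), so (165/637) = +(637/165).
Reduce top mod 165: now compute (142/165).
Pull out 2: since 165 ≡ 5 (mod 8), (2/165) = -1.
Reciprocity: 71 ≡ 3 and 165 ≡ 1 (mod 4), so (71/165) = +(165/71).
Reduce top mod 71: now compute (23/71).
Reciprocity: 23 ≡ 3 and 71 ≡ 3 (mod 4), so (23/71) = −(71/23).
Reduce top mod 23: now compute (2/23).
Pull out 2: since 23 ≡ 7 (mod 8), (2/23) = +1.
Reached (1/23) = 1. Collecting the sign flips along the way, the symbol is -1.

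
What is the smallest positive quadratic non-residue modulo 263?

5

(2/263) = +1, so 2 is a residue.
(3/263) = +1, so 3 is a residue.
(4/263) = +1, so 4 is a residue.
(5/263) = −1, so 5 is the smallest positive non-residue mod 263.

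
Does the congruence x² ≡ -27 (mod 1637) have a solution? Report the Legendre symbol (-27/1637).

First reduce: -27 ≡ 1610 (mod 1637).
Pull out 2: since 1637 ≡ 5 (mod 8), (2/1637) = -1.
Reciprocity: 805 ≡ 1 and 1637 ≡ 1 (mod 4), so (805/1637) = +(1637/805).
Reduce top mod 805: now compute (27/805).
Reciprocity: 27 ≡ 3 and 805 ≡ 1 (mod 4), so (27/805) = +(805/27).
Reduce top mod 27: now compute (22/27).
Pull out 2: since 27 ≡ 3 (mod 8), (2/27) = -1.
Reciprocity: 11 ≡ 3 and 27 ≡ 3 (mod 4), so (11/27) = −(27/11).
Reduce top mod 11: now compute (5/11).
Reciprocity: 5 ≡ 1 and 11 ≡ 3 (mod 4), so (5/11) = +(11/5).
Reduce top mod 5: now compute (1/5).
Reached (1/5) = 1. Collecting the sign flips along the way, the symbol is -1.

-1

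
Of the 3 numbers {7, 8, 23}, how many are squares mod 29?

(7/29) = +1 → QR.
(8/29) = -1 → non-residue.
(23/29) = +1 → QR.
Total quadratic residues among the 3: 2.

2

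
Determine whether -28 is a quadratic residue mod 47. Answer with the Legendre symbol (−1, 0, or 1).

-1

Euler's criterion: (-28/47) ≡ 19^23 (mod 47).
19^2 ≡ 32 (mod 47)
19^4 ≡ 37 (mod 47)
19^8 ≡ 6 (mod 47)
19^16 ≡ 36 (mod 47)
19^23 = 19^(16+4+2+1) ≡ 46 (mod 47).
Result is 46 ≡ −1, so (-28/47) = −1.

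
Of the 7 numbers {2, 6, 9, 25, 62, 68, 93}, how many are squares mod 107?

(2/107) = -1 → non-residue.
(6/107) = -1 → non-residue.
(9/107) = +1 → QR.
(25/107) = +1 → QR.
(62/107) = +1 → QR.
(68/107) = -1 → non-residue.
(93/107) = -1 → non-residue.
Total quadratic residues among the 7: 3.

3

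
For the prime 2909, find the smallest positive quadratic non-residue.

(2/2909) = −1, so 2 is the smallest positive non-residue mod 2909.

2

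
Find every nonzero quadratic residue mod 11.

1, 3, 4, 5, 9

Square k = 1,…,5 (k and 11−k give the same square):
1²=1, 2²=4, 3²=9, 4²≡5, 5²≡3 (mod 11).
So the quadratic residues mod 11 are {1, 3, 4, 5, 9}.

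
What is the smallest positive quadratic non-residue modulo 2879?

(2/2879) = +1, so 2 is a residue.
(3/2879) = +1, so 3 is a residue.
(4/2879) = +1, so 4 is a residue.
(5/2879) = +1, so 5 is a residue.
(6/2879) = +1, so 6 is a residue.
(7/2879) = −1, so 7 is the smallest positive non-residue mod 2879.

7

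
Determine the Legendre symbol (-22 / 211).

Euler's criterion: (-22/211) ≡ 189^105 (mod 211).
189^2 ≡ 62 (mod 211)
189^4 ≡ 46 (mod 211)
189^8 ≡ 6 (mod 211)
189^16 ≡ 36 (mod 211)
189^32 ≡ 30 (mod 211)
189^64 ≡ 56 (mod 211)
189^105 = 189^(64+32+8+1) ≡ 1 (mod 211).
Result is 1, so (-22/211) = 1.

1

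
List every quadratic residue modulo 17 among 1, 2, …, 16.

1 2 4 8 9 13 15 16

Square k = 1,…,8 (k and 17−k give the same square):
1²=1, 2²=4, 3²=9, 4²=16, 5²≡8, 6²≡2, 7²≡15, 8²≡13 (mod 17).
So the quadratic residues mod 17 are {1, 2, 4, 8, 9, 13, 15, 16}.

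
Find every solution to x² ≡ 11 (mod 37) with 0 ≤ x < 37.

37 ≡ 1 (mod 4), so we find a root by search.
Trying successive values, 14² = 196 ≡ 11 (mod 37). The other root is 37 − 14 = 23.

14, 23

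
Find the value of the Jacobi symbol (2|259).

-1

Pull out 2: since 259 ≡ 3 (mod 8), (2/259) = -1.
Reached (1/259) = 1. Collecting the sign flips along the way, the symbol is -1.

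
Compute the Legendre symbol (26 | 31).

-1

Pull out 2: since 31 ≡ 7 (mod 8), (2/31) = +1.
Reciprocity: 13 ≡ 1 and 31 ≡ 3 (mod 4), so (13/31) = +(31/13).
Reduce top mod 13: now compute (5/13).
Reciprocity: 5 ≡ 1 and 13 ≡ 1 (mod 4), so (5/13) = +(13/5).
Reduce top mod 5: now compute (3/5).
Reciprocity: 3 ≡ 3 and 5 ≡ 1 (mod 4), so (3/5) = +(5/3).
Reduce top mod 3: now compute (2/3).
Pull out 2: since 3 ≡ 3 (mod 8), (2/3) = -1.
Reached (1/3) = 1. Collecting the sign flips along the way, the symbol is -1.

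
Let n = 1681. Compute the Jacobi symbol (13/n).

Reciprocity: 13 ≡ 1 and 1681 ≡ 1 (mod 4), so (13/1681) = +(1681/13).
Reduce top mod 13: now compute (4/13).
Pull out 2^2: since 13 ≡ 5 (mod 8), (2/13) = -1, so (2/13)^2 = +1.
Reached (1/13) = 1. Collecting the sign flips along the way, the symbol is +1.

1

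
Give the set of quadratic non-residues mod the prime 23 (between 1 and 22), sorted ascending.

Square k = 1,…,11 (k and 23−k give the same square):
1²=1, 2²=4, 3²=9, 4²=16, 5²≡2, 6²≡13, 7²≡3, 8²≡18, 9²≡12, 10²≡8, 11²≡6 (mod 23).
The residues are {1, 2, 3, 4, 6, 8, 9, 12, 13, 16, 18}; the non-residues are the remaining 11 nonzero classes.

5, 7, 10, 11, 14, 15, 17, 19, 20, 21, 22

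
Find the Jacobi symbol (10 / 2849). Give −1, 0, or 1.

1

Pull out 2: since 2849 ≡ 1 (mod 8), (2/2849) = +1.
Reciprocity: 5 ≡ 1 and 2849 ≡ 1 (mod 4), so (5/2849) = +(2849/5).
Reduce top mod 5: now compute (4/5).
Pull out 2^2: since 5 ≡ 5 (mod 8), (2/5) = -1, so (2/5)^2 = +1.
Reached (1/5) = 1. Collecting the sign flips along the way, the symbol is +1.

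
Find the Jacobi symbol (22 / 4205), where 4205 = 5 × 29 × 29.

Pull out 2: since 4205 ≡ 5 (mod 8), (2/4205) = -1.
Reciprocity: 11 ≡ 3 and 4205 ≡ 1 (mod 4), so (11/4205) = +(4205/11).
Reduce top mod 11: now compute (3/11).
Reciprocity: 3 ≡ 3 and 11 ≡ 3 (mod 4), so (3/11) = −(11/3).
Reduce top mod 3: now compute (2/3).
Pull out 2: since 3 ≡ 3 (mod 8), (2/3) = -1.
Reached (1/3) = 1. Collecting the sign flips along the way, the symbol is -1.

-1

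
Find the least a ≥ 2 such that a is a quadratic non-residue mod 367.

3

(2/367) = +1, so 2 is a residue.
(3/367) = −1, so 3 is the smallest positive non-residue mod 367.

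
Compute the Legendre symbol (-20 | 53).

-1

Euler's criterion: (-20/53) ≡ 33^26 (mod 53).
33^2 ≡ 29 (mod 53)
33^4 ≡ 46 (mod 53)
33^8 ≡ 49 (mod 53)
33^16 ≡ 16 (mod 53)
33^26 = 33^(16+8+2) ≡ 52 (mod 53).
Result is 52 ≡ −1, so (-20/53) = −1.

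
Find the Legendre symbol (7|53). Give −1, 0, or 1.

Reciprocity: 7 ≡ 3 and 53 ≡ 1 (mod 4), so (7/53) = +(53/7).
Reduce top mod 7: now compute (4/7).
Pull out 2^2: since 7 ≡ 7 (mod 8), (2/7) = +1, so (2/7)^2 = +1.
Reached (1/7) = 1. Collecting the sign flips along the way, the symbol is +1.

1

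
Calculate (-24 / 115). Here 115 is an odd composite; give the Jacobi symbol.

First reduce: -24 ≡ 91 (mod 115).
Reciprocity: 91 ≡ 3 and 115 ≡ 3 (mod 4), so (91/115) = −(115/91).
Reduce top mod 91: now compute (24/91).
Pull out 2^3: since 91 ≡ 3 (mod 8), (2/91) = -1, so (2/91)^3 = -1.
Reciprocity: 3 ≡ 3 and 91 ≡ 3 (mod 4), so (3/91) = −(91/3).
Reduce top mod 3: now compute (1/3).
Reached (1/3) = 1. Collecting the sign flips along the way, the symbol is -1.

-1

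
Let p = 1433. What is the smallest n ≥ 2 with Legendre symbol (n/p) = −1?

3

(2/1433) = +1, so 2 is a residue.
(3/1433) = −1, so 3 is the smallest positive non-residue mod 1433.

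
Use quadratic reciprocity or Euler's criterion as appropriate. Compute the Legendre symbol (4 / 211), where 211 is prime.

Pull out 2^2: since 211 ≡ 3 (mod 8), (2/211) = -1, so (2/211)^2 = +1.
Reached (1/211) = 1. Collecting the sign flips along the way, the symbol is +1.

1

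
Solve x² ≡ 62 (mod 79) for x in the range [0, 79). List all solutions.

Since 79 ≡ 3 (mod 4), a square root of 62 is 62^((79+1)/4) = 62^20 mod 79.
Repeated squaring: 62^2≡52, 62^4≡18, 62^8≡8, 62^16≡64 (mod 79).
62^20 = 62^(16+4) ≡ 46 (mod 79).
Check: 46² = 2116 ≡ 62 (mod 79). The two roots are 33 and 46.

33, 46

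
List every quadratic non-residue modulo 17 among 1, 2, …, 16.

Square k = 1,…,8 (k and 17−k give the same square):
1²=1, 2²=4, 3²=9, 4²=16, 5²≡8, 6²≡2, 7²≡15, 8²≡13 (mod 17).
The residues are {1, 2, 4, 8, 9, 13, 15, 16}; the non-residues are the remaining 8 nonzero classes.

3 5 6 7 10 11 12 14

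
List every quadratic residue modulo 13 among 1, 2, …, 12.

1,3,4,9,10,12

Square k = 1,…,6 (k and 13−k give the same square):
1²=1, 2²=4, 3²=9, 4²≡3, 5²≡12, 6²≡10 (mod 13).
So the quadratic residues mod 13 are {1, 3, 4, 9, 10, 12}.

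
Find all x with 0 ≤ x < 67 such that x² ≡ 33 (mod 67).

Since 67 ≡ 3 (mod 4), a square root of 33 is 33^((67+1)/4) = 33^17 mod 67.
Repeated squaring: 33^2≡17, 33^4≡21, 33^8≡39, 33^16≡47 (mod 67).
33^17 = 33^(16+1) ≡ 10 (mod 67).
Check: 10² = 100 ≡ 33 (mod 67). The two roots are 10 and 57.

10, 57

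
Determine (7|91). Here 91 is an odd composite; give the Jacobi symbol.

Reciprocity: 7 ≡ 3 and 91 ≡ 3 (mod 4), so (7/91) = −(91/7).
Reduce top mod 7: now compute (0/7).
Top reduces to 0: gcd > 1, so the symbol is 0.

0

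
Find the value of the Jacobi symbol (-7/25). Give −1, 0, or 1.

First reduce: -7 ≡ 18 (mod 25).
Pull out 2: since 25 ≡ 1 (mod 8), (2/25) = +1.
Reciprocity: 9 ≡ 1 and 25 ≡ 1 (mod 4), so (9/25) = +(25/9).
Reduce top mod 9: now compute (7/9).
Reciprocity: 7 ≡ 3 and 9 ≡ 1 (mod 4), so (7/9) = +(9/7).
Reduce top mod 7: now compute (2/7).
Pull out 2: since 7 ≡ 7 (mod 8), (2/7) = +1.
Reached (1/7) = 1. Collecting the sign flips along the way, the symbol is +1.

1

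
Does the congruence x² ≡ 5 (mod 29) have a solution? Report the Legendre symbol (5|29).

Euler's criterion: (5/29) ≡ 5^14 (mod 29).
5^2 ≡ 25 (mod 29)
5^4 ≡ 16 (mod 29)
5^8 ≡ 24 (mod 29)
5^14 = 5^(8+4+2) ≡ 1 (mod 29).
Result is 1, so (5/29) = 1.

1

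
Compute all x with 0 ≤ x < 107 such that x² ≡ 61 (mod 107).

Since 107 ≡ 3 (mod 4), a square root of 61 is 61^((107+1)/4) = 61^27 mod 107.
Repeated squaring: 61^2≡83, 61^4≡41, 61^8≡76, 61^16≡105 (mod 107).
61^27 = 61^(16+8+2+1) ≡ 75 (mod 107).
Check: 75² = 5625 ≡ 61 (mod 107). The two roots are 32 and 75.

32, 75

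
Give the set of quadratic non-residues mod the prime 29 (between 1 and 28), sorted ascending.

Square k = 1,…,14 (k and 29−k give the same square):
1²=1, 2²=4, 3²=9, 4²=16, 5²=25, 6²≡7, 7²≡20, 8²≡6, 9²≡23, 10²≡13, 11²≡5, 12²≡28, 13²≡24, 14²≡22 (mod 29).
The residues are {1, 4, 5, 6, 7, 9, 13, 16, 20, 22, 23, 24, 25, 28}; the non-residues are the remaining 14 nonzero classes.

2, 3, 8, 10, 11, 12, 14, 15, 17, 18, 19, 21, 26, 27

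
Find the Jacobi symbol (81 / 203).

1

Reciprocity: 81 ≡ 1 and 203 ≡ 3 (mod 4), so (81/203) = +(203/81).
Reduce top mod 81: now compute (41/81).
Reciprocity: 41 ≡ 1 and 81 ≡ 1 (mod 4), so (41/81) = +(81/41).
Reduce top mod 41: now compute (40/41).
Pull out 2^3: since 41 ≡ 1 (mod 8), (2/41) = +1, so (2/41)^3 = +1.
Reciprocity: 5 ≡ 1 and 41 ≡ 1 (mod 4), so (5/41) = +(41/5).
Reduce top mod 5: now compute (1/5).
Reached (1/5) = 1. Collecting the sign flips along the way, the symbol is +1.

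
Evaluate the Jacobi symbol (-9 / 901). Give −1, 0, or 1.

1

First reduce: -9 ≡ 892 (mod 901).
Pull out 2^2: since 901 ≡ 5 (mod 8), (2/901) = -1, so (2/901)^2 = +1.
Reciprocity: 223 ≡ 3 and 901 ≡ 1 (mod 4), so (223/901) = +(901/223).
Reduce top mod 223: now compute (9/223).
Reciprocity: 9 ≡ 1 and 223 ≡ 3 (mod 4), so (9/223) = +(223/9).
Reduce top mod 9: now compute (7/9).
Reciprocity: 7 ≡ 3 and 9 ≡ 1 (mod 4), so (7/9) = +(9/7).
Reduce top mod 7: now compute (2/7).
Pull out 2: since 7 ≡ 7 (mod 8), (2/7) = +1.
Reached (1/7) = 1. Collecting the sign flips along the way, the symbol is +1.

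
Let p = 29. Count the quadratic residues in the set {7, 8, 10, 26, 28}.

2

(7/29) = +1 → QR.
(8/29) = -1 → non-residue.
(10/29) = -1 → non-residue.
(26/29) = -1 → non-residue.
(28/29) = +1 → QR.
Total quadratic residues among the 5: 2.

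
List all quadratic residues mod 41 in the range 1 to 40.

1, 2, 4, 5, 8, 9, 10, 16, 18, 20, 21, 23, 25, 31, 32, 33, 36, 37, 39, 40

Square k = 1,…,20 (k and 41−k give the same square):
1²=1, 2²=4, 3²=9, 4²=16, 5²=25, 6²=36, 7²≡8, 8²≡23, 9²≡40, 10²≡18, 11²≡39, 12²≡21, 13²≡5, 14²≡32, 15²≡20, 16²≡10, 17²≡2, 18²≡37, 19²≡33, 20²≡31 (mod 41).
So the quadratic residues mod 41 are {1, 2, 4, 5, 8, 9, 10, 16, 18, 20, 21, 23, 25, 31, 32, 33, 36, 37, 39, 40}.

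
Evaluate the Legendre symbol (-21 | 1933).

First reduce: -21 ≡ 1912 (mod 1933).
Pull out 2^3: since 1933 ≡ 5 (mod 8), (2/1933) = -1, so (2/1933)^3 = -1.
Reciprocity: 239 ≡ 3 and 1933 ≡ 1 (mod 4), so (239/1933) = +(1933/239).
Reduce top mod 239: now compute (21/239).
Reciprocity: 21 ≡ 1 and 239 ≡ 3 (mod 4), so (21/239) = +(239/21).
Reduce top mod 21: now compute (8/21).
Pull out 2^3: since 21 ≡ 5 (mod 8), (2/21) = -1, so (2/21)^3 = -1.
Reached (1/21) = 1. Collecting the sign flips along the way, the symbol is +1.

1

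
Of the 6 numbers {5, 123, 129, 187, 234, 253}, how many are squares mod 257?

5

(5/257) = -1 → non-residue.
(123/257) = +1 → QR.
(129/257) = +1 → QR.
(187/257) = +1 → QR.
(234/257) = +1 → QR.
(253/257) = +1 → QR.
Total quadratic residues among the 6: 5.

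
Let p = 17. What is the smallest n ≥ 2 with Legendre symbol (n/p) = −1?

3

(2/17) = +1, so 2 is a residue.
(3/17) = −1, so 3 is the smallest positive non-residue mod 17.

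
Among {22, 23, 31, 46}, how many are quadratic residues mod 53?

(22/53) = -1 → non-residue.
(23/53) = -1 → non-residue.
(31/53) = -1 → non-residue.
(46/53) = +1 → QR.
Total quadratic residues among the 4: 1.

1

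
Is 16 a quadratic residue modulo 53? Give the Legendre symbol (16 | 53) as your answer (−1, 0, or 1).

Pull out 2^4: since 53 ≡ 5 (mod 8), (2/53) = -1, so (2/53)^4 = +1.
Reached (1/53) = 1. Collecting the sign flips along the way, the symbol is +1.

1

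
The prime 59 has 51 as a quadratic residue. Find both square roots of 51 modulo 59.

13, 46

Since 59 ≡ 3 (mod 4), a square root of 51 is 51^((59+1)/4) = 51^15 mod 59.
Repeated squaring: 51^2≡5, 51^4≡25, 51^8≡35 (mod 59).
51^15 = 51^(8+4+2+1) ≡ 46 (mod 59).
Check: 46² = 2116 ≡ 51 (mod 59). The two roots are 13 and 46.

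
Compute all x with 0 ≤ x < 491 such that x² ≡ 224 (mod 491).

75, 416

Since 491 ≡ 3 (mod 4), a square root of 224 is 224^((491+1)/4) = 224^123 mod 491.
Repeated squaring: 224^2≡94, 224^4≡489, 224^8≡4, 224^16≡16, 224^32≡256, 224^64≡233 (mod 491).
224^123 = 224^(64+32+16+8+2+1) ≡ 75 (mod 491).
Check: 75² = 5625 ≡ 224 (mod 491). The two roots are 75 and 416.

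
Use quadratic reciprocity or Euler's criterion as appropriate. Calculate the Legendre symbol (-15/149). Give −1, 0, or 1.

-1

First reduce: -15 ≡ 134 (mod 149).
Pull out 2: since 149 ≡ 5 (mod 8), (2/149) = -1.
Reciprocity: 67 ≡ 3 and 149 ≡ 1 (mod 4), so (67/149) = +(149/67).
Reduce top mod 67: now compute (15/67).
Reciprocity: 15 ≡ 3 and 67 ≡ 3 (mod 4), so (15/67) = −(67/15).
Reduce top mod 15: now compute (7/15).
Reciprocity: 7 ≡ 3 and 15 ≡ 3 (mod 4), so (7/15) = −(15/7).
Reduce top mod 7: now compute (1/7).
Reached (1/7) = 1. Collecting the sign flips along the way, the symbol is -1.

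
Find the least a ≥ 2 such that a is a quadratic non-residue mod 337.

(2/337) = +1, so 2 is a residue.
(3/337) = +1, so 3 is a residue.
(4/337) = +1, so 4 is a residue.
(5/337) = −1, so 5 is the smallest positive non-residue mod 337.

5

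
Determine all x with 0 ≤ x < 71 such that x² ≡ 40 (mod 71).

18, 53

Since 71 ≡ 3 (mod 4), a square root of 40 is 40^((71+1)/4) = 40^18 mod 71.
Repeated squaring: 40^2≡38, 40^4≡24, 40^8≡8, 40^16≡64 (mod 71).
40^18 = 40^(16+2) ≡ 18 (mod 71).
Check: 18² = 324 ≡ 40 (mod 71). The two roots are 18 and 53.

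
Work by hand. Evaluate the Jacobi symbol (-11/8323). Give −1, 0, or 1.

-1

First reduce: -11 ≡ 8312 (mod 8323).
Pull out 2^3: since 8323 ≡ 3 (mod 8), (2/8323) = -1, so (2/8323)^3 = -1.
Reciprocity: 1039 ≡ 3 and 8323 ≡ 3 (mod 4), so (1039/8323) = −(8323/1039).
Reduce top mod 1039: now compute (11/1039).
Reciprocity: 11 ≡ 3 and 1039 ≡ 3 (mod 4), so (11/1039) = −(1039/11).
Reduce top mod 11: now compute (5/11).
Reciprocity: 5 ≡ 1 and 11 ≡ 3 (mod 4), so (5/11) = +(11/5).
Reduce top mod 5: now compute (1/5).
Reached (1/5) = 1. Collecting the sign flips along the way, the symbol is -1.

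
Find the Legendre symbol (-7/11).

1

First reduce: -7 ≡ 4 (mod 11).
Pull out 2^2: since 11 ≡ 3 (mod 8), (2/11) = -1, so (2/11)^2 = +1.
Reached (1/11) = 1. Collecting the sign flips along the way, the symbol is +1.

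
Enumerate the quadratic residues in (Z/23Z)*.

Square k = 1,…,11 (k and 23−k give the same square):
1²=1, 2²=4, 3²=9, 4²=16, 5²≡2, 6²≡13, 7²≡3, 8²≡18, 9²≡12, 10²≡8, 11²≡6 (mod 23).
So the quadratic residues mod 23 are {1, 2, 3, 4, 6, 8, 9, 12, 13, 16, 18}.

1, 2, 3, 4, 6, 8, 9, 12, 13, 16, 18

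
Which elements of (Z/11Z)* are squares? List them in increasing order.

1, 3, 4, 5, 9

Square k = 1,…,5 (k and 11−k give the same square):
1²=1, 2²=4, 3²=9, 4²≡5, 5²≡3 (mod 11).
So the quadratic residues mod 11 are {1, 3, 4, 5, 9}.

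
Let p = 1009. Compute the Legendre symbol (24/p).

Euler's criterion: (24/1009) ≡ 24^504 (mod 1009).
24^2 ≡ 576 (mod 1009)
24^4 ≡ 824 (mod 1009)
24^8 ≡ 928 (mod 1009)
24^16 ≡ 507 (mod 1009)
24^32 ≡ 763 (mod 1009)
24^64 ≡ 985 (mod 1009)
24^128 ≡ 576 (mod 1009)
24^256 ≡ 824 (mod 1009)
24^504 = 24^(256+128+64+32+16+8) ≡ 1 (mod 1009).
Result is 1, so (24/1009) = 1.

1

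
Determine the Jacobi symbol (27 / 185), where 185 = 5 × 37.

-1

Reciprocity: 27 ≡ 3 and 185 ≡ 1 (mod 4), so (27/185) = +(185/27).
Reduce top mod 27: now compute (23/27).
Reciprocity: 23 ≡ 3 and 27 ≡ 3 (mod 4), so (23/27) = −(27/23).
Reduce top mod 23: now compute (4/23).
Pull out 2^2: since 23 ≡ 7 (mod 8), (2/23) = +1, so (2/23)^2 = +1.
Reached (1/23) = 1. Collecting the sign flips along the way, the symbol is -1.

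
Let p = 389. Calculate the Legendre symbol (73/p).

Reciprocity: 73 ≡ 1 and 389 ≡ 1 (mod 4), so (73/389) = +(389/73).
Reduce top mod 73: now compute (24/73).
Pull out 2^3: since 73 ≡ 1 (mod 8), (2/73) = +1, so (2/73)^3 = +1.
Reciprocity: 3 ≡ 3 and 73 ≡ 1 (mod 4), so (3/73) = +(73/3).
Reduce top mod 3: now compute (1/3).
Reached (1/3) = 1. Collecting the sign flips along the way, the symbol is +1.

1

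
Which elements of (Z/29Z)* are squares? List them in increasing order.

Square k = 1,…,14 (k and 29−k give the same square):
1²=1, 2²=4, 3²=9, 4²=16, 5²=25, 6²≡7, 7²≡20, 8²≡6, 9²≡23, 10²≡13, 11²≡5, 12²≡28, 13²≡24, 14²≡22 (mod 29).
So the quadratic residues mod 29 are {1, 4, 5, 6, 7, 9, 13, 16, 20, 22, 23, 24, 25, 28}.

1, 4, 5, 6, 7, 9, 13, 16, 20, 22, 23, 24, 25, 28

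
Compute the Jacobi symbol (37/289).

Reciprocity: 37 ≡ 1 and 289 ≡ 1 (mod 4), so (37/289) = +(289/37).
Reduce top mod 37: now compute (30/37).
Pull out 2: since 37 ≡ 5 (mod 8), (2/37) = -1.
Reciprocity: 15 ≡ 3 and 37 ≡ 1 (mod 4), so (15/37) = +(37/15).
Reduce top mod 15: now compute (7/15).
Reciprocity: 7 ≡ 3 and 15 ≡ 3 (mod 4), so (7/15) = −(15/7).
Reduce top mod 7: now compute (1/7).
Reached (1/7) = 1. Collecting the sign flips along the way, the symbol is +1.

1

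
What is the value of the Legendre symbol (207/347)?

-1

Euler's criterion: (207/347) ≡ 207^173 (mod 347).
207^2 ≡ 168 (mod 347)
207^4 ≡ 117 (mod 347)
207^8 ≡ 156 (mod 347)
207^16 ≡ 46 (mod 347)
207^32 ≡ 34 (mod 347)
207^64 ≡ 115 (mod 347)
207^128 ≡ 39 (mod 347)
207^173 = 207^(128+32+8+4+1) ≡ 346 (mod 347).
Result is 346 ≡ −1, so (207/347) = −1.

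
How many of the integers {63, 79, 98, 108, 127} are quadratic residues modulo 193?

(63/193) = +1 → QR.
(79/193) = -1 → non-residue.
(98/193) = +1 → QR.
(108/193) = +1 → QR.
(127/193) = -1 → non-residue.
Total quadratic residues among the 5: 3.

3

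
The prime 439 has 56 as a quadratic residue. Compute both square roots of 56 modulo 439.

94, 345

Since 439 ≡ 3 (mod 4), a square root of 56 is 56^((439+1)/4) = 56^110 mod 439.
Repeated squaring: 56^2≡63, 56^4≡18, 56^8≡324, 56^16≡55, 56^32≡391, 56^64≡109 (mod 439).
56^110 = 56^(64+32+8+4+2) ≡ 345 (mod 439).
Check: 345² = 119025 ≡ 56 (mod 439). The two roots are 94 and 345.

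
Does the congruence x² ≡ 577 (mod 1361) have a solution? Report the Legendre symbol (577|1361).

1

Reciprocity: 577 ≡ 1 and 1361 ≡ 1 (mod 4), so (577/1361) = +(1361/577).
Reduce top mod 577: now compute (207/577).
Reciprocity: 207 ≡ 3 and 577 ≡ 1 (mod 4), so (207/577) = +(577/207).
Reduce top mod 207: now compute (163/207).
Reciprocity: 163 ≡ 3 and 207 ≡ 3 (mod 4), so (163/207) = −(207/163).
Reduce top mod 163: now compute (44/163).
Pull out 2^2: since 163 ≡ 3 (mod 8), (2/163) = -1, so (2/163)^2 = +1.
Reciprocity: 11 ≡ 3 and 163 ≡ 3 (mod 4), so (11/163) = −(163/11).
Reduce top mod 11: now compute (9/11).
Reciprocity: 9 ≡ 1 and 11 ≡ 3 (mod 4), so (9/11) = +(11/9).
Reduce top mod 9: now compute (2/9).
Pull out 2: since 9 ≡ 1 (mod 8), (2/9) = +1.
Reached (1/9) = 1. Collecting the sign flips along the way, the symbol is +1.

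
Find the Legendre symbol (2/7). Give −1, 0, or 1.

Euler's criterion: (2/7) ≡ 2^3 (mod 7).
2^2 ≡ 4 (mod 7)
2^3 = 2^(2+1) ≡ 1 (mod 7).
Result is 1, so (2/7) = 1.

1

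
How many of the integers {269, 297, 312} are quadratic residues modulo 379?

(269/379) = -1 → non-residue.
(297/379) = +1 → QR.
(312/379) = -1 → non-residue.
Total quadratic residues among the 3: 1.

1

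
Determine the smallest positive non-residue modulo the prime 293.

2

(2/293) = −1, so 2 is the smallest positive non-residue mod 293.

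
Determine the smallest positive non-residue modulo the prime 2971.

(2/2971) = −1, so 2 is the smallest positive non-residue mod 2971.

2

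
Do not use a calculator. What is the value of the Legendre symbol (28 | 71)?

Pull out 2^2: since 71 ≡ 7 (mod 8), (2/71) = +1, so (2/71)^2 = +1.
Reciprocity: 7 ≡ 3 and 71 ≡ 3 (mod 4), so (7/71) = −(71/7).
Reduce top mod 7: now compute (1/7).
Reached (1/7) = 1. Collecting the sign flips along the way, the symbol is -1.

-1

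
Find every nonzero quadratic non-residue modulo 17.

Square k = 1,…,8 (k and 17−k give the same square):
1²=1, 2²=4, 3²=9, 4²=16, 5²≡8, 6²≡2, 7²≡15, 8²≡13 (mod 17).
The residues are {1, 2, 4, 8, 9, 13, 15, 16}; the non-residues are the remaining 8 nonzero classes.

3, 5, 6, 7, 10, 11, 12, 14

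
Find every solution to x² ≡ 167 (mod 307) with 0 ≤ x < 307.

144, 163

Since 307 ≡ 3 (mod 4), a square root of 167 is 167^((307+1)/4) = 167^77 mod 307.
Repeated squaring: 167^2≡259, 167^4≡155, 167^8≡79, 167^16≡101, 167^32≡70, 167^64≡295 (mod 307).
167^77 = 167^(64+8+4+1) ≡ 144 (mod 307).
Check: 144² = 20736 ≡ 167 (mod 307). The two roots are 144 and 163.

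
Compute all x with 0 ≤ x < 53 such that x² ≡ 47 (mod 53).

10, 43

53 ≡ 1 (mod 4), so we find a root by search.
Trying successive values, 10² = 100 ≡ 47 (mod 53). The other root is 53 − 10 = 43.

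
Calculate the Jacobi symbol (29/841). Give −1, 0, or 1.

Reciprocity: 29 ≡ 1 and 841 ≡ 1 (mod 4), so (29/841) = +(841/29).
Reduce top mod 29: now compute (0/29).
Top reduces to 0: gcd > 1, so the symbol is 0.

0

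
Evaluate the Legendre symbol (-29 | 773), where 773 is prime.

-1

Euler's criterion: (-29/773) ≡ 744^386 (mod 773).
744^2 ≡ 68 (mod 773)
744^4 ≡ 759 (mod 773)
744^8 ≡ 196 (mod 773)
744^16 ≡ 539 (mod 773)
744^32 ≡ 646 (mod 773)
744^64 ≡ 669 (mod 773)
744^128 ≡ 767 (mod 773)
744^256 ≡ 36 (mod 773)
744^386 = 744^(256+128+2) ≡ 772 (mod 773).
Result is 772 ≡ −1, so (-29/773) = −1.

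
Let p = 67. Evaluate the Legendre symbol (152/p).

-1

Euler's criterion: (152/67) ≡ 18^33 (mod 67).
18^2 ≡ 56 (mod 67)
18^4 ≡ 54 (mod 67)
18^8 ≡ 35 (mod 67)
18^16 ≡ 19 (mod 67)
18^32 ≡ 26 (mod 67)
18^33 = 18^(32+1) ≡ 66 (mod 67).
Result is 66 ≡ −1, so (152/67) = −1.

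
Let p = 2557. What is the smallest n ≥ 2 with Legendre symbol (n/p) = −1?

(2/2557) = −1, so 2 is the smallest positive non-residue mod 2557.

2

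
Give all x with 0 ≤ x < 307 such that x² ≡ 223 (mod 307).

Since 307 ≡ 3 (mod 4), a square root of 223 is 223^((307+1)/4) = 223^77 mod 307.
Repeated squaring: 223^2≡302, 223^4≡25, 223^8≡11, 223^16≡121, 223^32≡212, 223^64≡122 (mod 307).
223^77 = 223^(64+8+4+1) ≡ 60 (mod 307).
Check: 60² = 3600 ≡ 223 (mod 307). The two roots are 60 and 247.

60, 247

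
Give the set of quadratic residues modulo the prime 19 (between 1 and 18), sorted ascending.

1 4 5 6 7 9 11 16 17

Square k = 1,…,9 (k and 19−k give the same square):
1²=1, 2²=4, 3²=9, 4²=16, 5²≡6, 6²≡17, 7²≡11, 8²≡7, 9²≡5 (mod 19).
So the quadratic residues mod 19 are {1, 4, 5, 6, 7, 9, 11, 16, 17}.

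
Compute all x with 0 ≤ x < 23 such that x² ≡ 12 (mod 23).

9, 14

Since 23 ≡ 3 (mod 4), a square root of 12 is 12^((23+1)/4) = 12^6 mod 23.
Repeated squaring: 12^2≡6, 12^4≡13 (mod 23).
12^6 = 12^(4+2) ≡ 9 (mod 23).
Check: 9² = 81 ≡ 12 (mod 23). The two roots are 9 and 14.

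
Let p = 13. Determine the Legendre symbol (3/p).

1

Euler's criterion: (3/13) ≡ 3^6 (mod 13).
3^2 ≡ 9 (mod 13)
3^4 ≡ 3 (mod 13)
3^6 = 3^(4+2) ≡ 1 (mod 13).
Result is 1, so (3/13) = 1.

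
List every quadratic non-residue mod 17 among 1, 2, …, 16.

Square k = 1,…,8 (k and 17−k give the same square):
1²=1, 2²=4, 3²=9, 4²=16, 5²≡8, 6²≡2, 7²≡15, 8²≡13 (mod 17).
The residues are {1, 2, 4, 8, 9, 13, 15, 16}; the non-residues are the remaining 8 nonzero classes.

3 5 6 7 10 11 12 14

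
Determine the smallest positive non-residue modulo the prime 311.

(2/311) = +1, so 2 is a residue.
(3/311) = +1, so 3 is a residue.
(4/311) = +1, so 4 is a residue.
(5/311) = +1, so 5 is a residue.
(6/311) = +1, so 6 is a residue.
(7/311) = +1, so 7 is a residue.
(8/311) = +1, so 8 is a residue.
(9/311) = +1, so 9 is a residue.
(10/311) = +1, so 10 is a residue.
(11/311) = −1, so 11 is the smallest positive non-residue mod 311.

11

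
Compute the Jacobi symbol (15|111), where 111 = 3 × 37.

0

Reciprocity: 15 ≡ 3 and 111 ≡ 3 (mod 4), so (15/111) = −(111/15).
Reduce top mod 15: now compute (6/15).
Pull out 2: since 15 ≡ 7 (mod 8), (2/15) = +1.
Reciprocity: 3 ≡ 3 and 15 ≡ 3 (mod 4), so (3/15) = −(15/3).
Reduce top mod 3: now compute (0/3).
Top reduces to 0: gcd > 1, so the symbol is 0.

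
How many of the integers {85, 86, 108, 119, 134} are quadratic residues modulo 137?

(85/137) = -1 → non-residue.
(86/137) = -1 → non-residue.
(108/137) = -1 → non-residue.
(119/137) = +1 → QR.
(134/137) = -1 → non-residue.
Total quadratic residues among the 5: 1.

1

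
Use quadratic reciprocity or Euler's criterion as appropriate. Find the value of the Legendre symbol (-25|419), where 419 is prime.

-1

First reduce: -25 ≡ 394 (mod 419).
Pull out 2: since 419 ≡ 3 (mod 8), (2/419) = -1.
Reciprocity: 197 ≡ 1 and 419 ≡ 3 (mod 4), so (197/419) = +(419/197).
Reduce top mod 197: now compute (25/197).
Reciprocity: 25 ≡ 1 and 197 ≡ 1 (mod 4), so (25/197) = +(197/25).
Reduce top mod 25: now compute (22/25).
Pull out 2: since 25 ≡ 1 (mod 8), (2/25) = +1.
Reciprocity: 11 ≡ 3 and 25 ≡ 1 (mod 4), so (11/25) = +(25/11).
Reduce top mod 11: now compute (3/11).
Reciprocity: 3 ≡ 3 and 11 ≡ 3 (mod 4), so (3/11) = −(11/3).
Reduce top mod 3: now compute (2/3).
Pull out 2: since 3 ≡ 3 (mod 8), (2/3) = -1.
Reached (1/3) = 1. Collecting the sign flips along the way, the symbol is -1.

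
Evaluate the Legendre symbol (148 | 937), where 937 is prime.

1

Pull out 2^2: since 937 ≡ 1 (mod 8), (2/937) = +1, so (2/937)^2 = +1.
Reciprocity: 37 ≡ 1 and 937 ≡ 1 (mod 4), so (37/937) = +(937/37).
Reduce top mod 37: now compute (12/37).
Pull out 2^2: since 37 ≡ 5 (mod 8), (2/37) = -1, so (2/37)^2 = +1.
Reciprocity: 3 ≡ 3 and 37 ≡ 1 (mod 4), so (3/37) = +(37/3).
Reduce top mod 3: now compute (1/3).
Reached (1/3) = 1. Collecting the sign flips along the way, the symbol is +1.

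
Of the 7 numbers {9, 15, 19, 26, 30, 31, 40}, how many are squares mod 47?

(9/47) = +1 → QR.
(15/47) = -1 → non-residue.
(19/47) = -1 → non-residue.
(26/47) = -1 → non-residue.
(30/47) = -1 → non-residue.
(31/47) = -1 → non-residue.
(40/47) = -1 → non-residue.
Total quadratic residues among the 7: 1.

1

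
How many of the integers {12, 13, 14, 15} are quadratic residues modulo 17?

2

(12/17) = -1 → non-residue.
(13/17) = +1 → QR.
(14/17) = -1 → non-residue.
(15/17) = +1 → QR.
Total quadratic residues among the 4: 2.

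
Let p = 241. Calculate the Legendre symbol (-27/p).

First reduce: -27 ≡ 214 (mod 241).
Pull out 2: since 241 ≡ 1 (mod 8), (2/241) = +1.
Reciprocity: 107 ≡ 3 and 241 ≡ 1 (mod 4), so (107/241) = +(241/107).
Reduce top mod 107: now compute (27/107).
Reciprocity: 27 ≡ 3 and 107 ≡ 3 (mod 4), so (27/107) = −(107/27).
Reduce top mod 27: now compute (26/27).
Pull out 2: since 27 ≡ 3 (mod 8), (2/27) = -1.
Reciprocity: 13 ≡ 1 and 27 ≡ 3 (mod 4), so (13/27) = +(27/13).
Reduce top mod 13: now compute (1/13).
Reached (1/13) = 1. Collecting the sign flips along the way, the symbol is +1.

1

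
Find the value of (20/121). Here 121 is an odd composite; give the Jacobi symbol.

Pull out 2^2: since 121 ≡ 1 (mod 8), (2/121) = +1, so (2/121)^2 = +1.
Reciprocity: 5 ≡ 1 and 121 ≡ 1 (mod 4), so (5/121) = +(121/5).
Reduce top mod 5: now compute (1/5).
Reached (1/5) = 1. Collecting the sign flips along the way, the symbol is +1.

1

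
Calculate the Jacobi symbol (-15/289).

First reduce: -15 ≡ 274 (mod 289).
Pull out 2: since 289 ≡ 1 (mod 8), (2/289) = +1.
Reciprocity: 137 ≡ 1 and 289 ≡ 1 (mod 4), so (137/289) = +(289/137).
Reduce top mod 137: now compute (15/137).
Reciprocity: 15 ≡ 3 and 137 ≡ 1 (mod 4), so (15/137) = +(137/15).
Reduce top mod 15: now compute (2/15).
Pull out 2: since 15 ≡ 7 (mod 8), (2/15) = +1.
Reached (1/15) = 1. Collecting the sign flips along the way, the symbol is +1.

1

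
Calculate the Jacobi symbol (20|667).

Pull out 2^2: since 667 ≡ 3 (mod 8), (2/667) = -1, so (2/667)^2 = +1.
Reciprocity: 5 ≡ 1 and 667 ≡ 3 (mod 4), so (5/667) = +(667/5).
Reduce top mod 5: now compute (2/5).
Pull out 2: since 5 ≡ 5 (mod 8), (2/5) = -1.
Reached (1/5) = 1. Collecting the sign flips along the way, the symbol is -1.

-1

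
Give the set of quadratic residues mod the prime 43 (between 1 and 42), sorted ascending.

1,4,6,9,10,11,13,14,15,16,17,21,23,24,25,31,35,36,38,40,41

Square k = 1,…,21 (k and 43−k give the same square):
1²=1, 2²=4, 3²=9, 4²=16, 5²=25, 6²=36, 7²≡6, 8²≡21, 9²≡38, 10²≡14, 11²≡35, 12²≡15, 13²≡40, 14²≡24, 15²≡10, 16²≡41, 17²≡31, 18²≡23, 19²≡17, 20²≡13, 21²≡11 (mod 43).
So the quadratic residues mod 43 are {1, 4, 6, 9, 10, 11, 13, 14, 15, 16, 17, 21, 23, 24, 25, 31, 35, 36, 38, 40, 41}.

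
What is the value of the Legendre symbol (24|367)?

-1

Pull out 2^3: since 367 ≡ 7 (mod 8), (2/367) = +1, so (2/367)^3 = +1.
Reciprocity: 3 ≡ 3 and 367 ≡ 3 (mod 4), so (3/367) = −(367/3).
Reduce top mod 3: now compute (1/3).
Reached (1/3) = 1. Collecting the sign flips along the way, the symbol is -1.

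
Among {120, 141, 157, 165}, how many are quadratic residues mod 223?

(120/223) = +1 → QR.
(141/223) = -1 → non-residue.
(157/223) = -1 → non-residue.
(165/223) = -1 → non-residue.
Total quadratic residues among the 4: 1.

1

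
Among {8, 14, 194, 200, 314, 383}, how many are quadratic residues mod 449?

(8/449) = +1 → QR.
(14/449) = +1 → QR.
(194/449) = +1 → QR.
(200/449) = +1 → QR.
(314/449) = -1 → non-residue.
(383/449) = -1 → non-residue.
Total quadratic residues among the 6: 4.

4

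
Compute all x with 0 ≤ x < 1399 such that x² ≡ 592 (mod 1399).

Since 1399 ≡ 3 (mod 4), a square root of 592 is 592^((1399+1)/4) = 592^350 mod 1399.
Repeated squaring: 592^2≡714, 592^4≡560, 592^8≡224, 592^16≡1211, 592^32≡369, 592^64≡458, 592^128≡1313, 592^256≡401 (mod 1399).
592^350 = 592^(256+64+16+8+4+2) ≡ 830 (mod 1399).
Check: 830² = 688900 ≡ 592 (mod 1399). The two roots are 569 and 830.

569, 830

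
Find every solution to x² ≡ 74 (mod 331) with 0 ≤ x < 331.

Since 331 ≡ 3 (mod 4), a square root of 74 is 74^((331+1)/4) = 74^83 mod 331.
Repeated squaring: 74^2≡180, 74^4≡293, 74^8≡120, 74^16≡167, 74^32≡85, 74^64≡274 (mod 331).
74^83 = 74^(64+16+2+1) ≡ 111 (mod 331).
Check: 111² = 12321 ≡ 74 (mod 331). The two roots are 111 and 220.

111, 220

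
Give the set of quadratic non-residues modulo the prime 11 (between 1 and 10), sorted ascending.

2 6 7 8 10

Square k = 1,…,5 (k and 11−k give the same square):
1²=1, 2²=4, 3²=9, 4²≡5, 5²≡3 (mod 11).
The residues are {1, 3, 4, 5, 9}; the non-residues are the remaining 5 nonzero classes.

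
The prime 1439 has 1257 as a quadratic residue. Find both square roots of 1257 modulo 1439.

113, 1326

Since 1439 ≡ 3 (mod 4), a square root of 1257 is 1257^((1439+1)/4) = 1257^360 mod 1439.
Repeated squaring: 1257^2≡27, 1257^4≡729, 1257^8≡450, 1257^16≡1040, 1257^32≡911, 1257^64≡1057, 1257^128≡585, 1257^256≡1182 (mod 1439).
1257^360 = 1257^(256+64+32+8) ≡ 113 (mod 1439).
Check: 113² = 12769 ≡ 1257 (mod 1439). The two roots are 113 and 1326.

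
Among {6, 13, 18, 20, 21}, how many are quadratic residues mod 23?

(6/23) = +1 → QR.
(13/23) = +1 → QR.
(18/23) = +1 → QR.
(20/23) = -1 → non-residue.
(21/23) = -1 → non-residue.
Total quadratic residues among the 5: 3.

3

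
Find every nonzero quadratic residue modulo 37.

Square k = 1,…,18 (k and 37−k give the same square):
1²=1, 2²=4, 3²=9, 4²=16, 5²=25, 6²=36, 7²≡12, 8²≡27, 9²≡7, 10²≡26, 11²≡10, 12²≡33, 13²≡21, 14²≡11, 15²≡3, 16²≡34, 17²≡30, 18²≡28 (mod 37).
So the quadratic residues mod 37 are {1, 3, 4, 7, 9, 10, 11, 12, 16, 21, 25, 26, 27, 28, 30, 33, 34, 36}.

1 3 4 7 9 10 11 12 16 21 25 26 27 28 30 33 34 36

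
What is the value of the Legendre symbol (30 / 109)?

-1

Euler's criterion: (30/109) ≡ 30^54 (mod 109).
30^2 ≡ 28 (mod 109)
30^4 ≡ 21 (mod 109)
30^8 ≡ 5 (mod 109)
30^16 ≡ 25 (mod 109)
30^32 ≡ 80 (mod 109)
30^54 = 30^(32+16+4+2) ≡ 108 (mod 109).
Result is 108 ≡ −1, so (30/109) = −1.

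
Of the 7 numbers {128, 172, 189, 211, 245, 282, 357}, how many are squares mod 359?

3

(128/359) = +1 → QR.
(172/359) = -1 → non-residue.
(189/359) = -1 → non-residue.
(211/359) = -1 → non-residue.
(245/359) = +1 → QR.
(282/359) = +1 → QR.
(357/359) = -1 → non-residue.
Total quadratic residues among the 7: 3.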